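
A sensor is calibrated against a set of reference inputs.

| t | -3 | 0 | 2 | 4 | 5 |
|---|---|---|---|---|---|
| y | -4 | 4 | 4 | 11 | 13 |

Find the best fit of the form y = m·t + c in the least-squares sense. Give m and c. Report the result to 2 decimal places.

m = 2.04, c = 2.33

With design matrix A, AᵀA = [[54, 8]; [8, 5]] and Aᵀy = [129, 28]ᵀ.
Eliminating c: 5·(row 1) − 8·(row 2) gives 206·m = 5·129 − 8·28 = 421, so m = 421/206.
Then c = (28 − 8·(421/206))/5 = 240/103.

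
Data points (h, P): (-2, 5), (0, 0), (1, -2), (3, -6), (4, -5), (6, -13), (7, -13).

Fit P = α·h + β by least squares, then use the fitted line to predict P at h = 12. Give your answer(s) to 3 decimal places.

Entries of AᵀA: Σh·h = 115, Σh = 19, Σ1 = 7.
Moment sums: Σh·P = -219, ΣP = -34.
det = 115·7 − 19² = 444.
α = ((-219)·7 − 19·(-34))/444 = -887/444; β = (115·(-34) − 19·(-219))/444 = 251/444.
At h = 12: P̂ = (-887/444)·(12) + (251/444)·(1) = -10393/444.

P̂ = -23.408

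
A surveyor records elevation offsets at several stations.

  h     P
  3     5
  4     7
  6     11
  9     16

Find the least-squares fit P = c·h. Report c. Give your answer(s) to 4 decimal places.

The normal equations are: 142·c = 253.
c = 253/142 = 1.78169.

c = 1.7817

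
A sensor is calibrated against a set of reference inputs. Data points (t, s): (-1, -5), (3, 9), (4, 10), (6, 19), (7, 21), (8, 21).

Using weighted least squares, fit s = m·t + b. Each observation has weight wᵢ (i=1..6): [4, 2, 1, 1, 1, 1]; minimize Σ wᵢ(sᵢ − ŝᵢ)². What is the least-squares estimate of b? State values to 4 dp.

b = -1.5408

Entries of AᵀWA: Σwᵢ·t·t = 187, Σwᵢ·t = 27, Σwᵢ·1 = 10.
Right-hand side: Σwᵢ·t·s = 543, Σwᵢ·s = 69.
Normal equations: [[187, 27]; [27, 10]]·[m, b]ᵀ = [543, 69]ᵀ.
Determinant 187·10 − 27² = 1141.
m = (543·10 − 27·69)/1141 = 3567/1141; b = (187·69 − 27·543)/1141 = -1758/1141.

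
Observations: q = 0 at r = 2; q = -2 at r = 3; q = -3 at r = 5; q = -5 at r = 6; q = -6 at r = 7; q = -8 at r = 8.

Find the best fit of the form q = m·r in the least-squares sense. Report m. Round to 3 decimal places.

m = -0.840

Forming MᵀM = [[187]] and Mᵀq = [-157]ᵀ gives MᵀM·[m]ᵀ = Mᵀq.
Hence m = -157 / 187 ≈ -0.839572.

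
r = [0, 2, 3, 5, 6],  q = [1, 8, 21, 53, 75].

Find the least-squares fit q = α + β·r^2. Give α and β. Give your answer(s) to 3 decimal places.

Sums needed: Σ1 = 5, Σr^2 = 74, Σr^2·r^2 = 2018.
For Aᵀq: Σq = 158, Σr^2·q = 4246.
Determinant 5·2018 − 74² = 4614.
α = (158·2018 − 74·4246)/4614 = 2320/2307; β = (5·4246 − 74·158)/4614 = 4769/2307.

α = 1.006, β = 2.067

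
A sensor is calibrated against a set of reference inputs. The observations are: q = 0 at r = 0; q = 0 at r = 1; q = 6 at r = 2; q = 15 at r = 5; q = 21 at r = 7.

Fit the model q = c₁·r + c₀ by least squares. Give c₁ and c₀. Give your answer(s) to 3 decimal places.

c₁ = 3.176, c₀ = -1.129

Forming XᵀX = [[79, 15]; [15, 5]] and Xᵀq = [234, 42]ᵀ gives XᵀX·[c₁, c₀]ᵀ = Xᵀq.
det = 79·5 − 15² = 170.
c₁ = (234·5 − 15·42)/170 = 54/17; c₀ = (79·42 − 15·234)/170 = -96/85.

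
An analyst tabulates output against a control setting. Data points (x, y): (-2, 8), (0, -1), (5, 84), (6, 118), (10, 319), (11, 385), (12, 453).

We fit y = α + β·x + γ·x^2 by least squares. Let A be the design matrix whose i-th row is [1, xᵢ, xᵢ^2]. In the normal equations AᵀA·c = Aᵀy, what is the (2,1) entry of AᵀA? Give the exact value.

Row 2 ↔ basis x, column 1 ↔ basis 1, so (AᵀA)_{2,1} = Σᵢ x = (-2)·(1) + (0)·(1) + (5)·(1) + (6)·(1) + (10)·(1) + (11)·(1) + (12)·(1) = 42.

42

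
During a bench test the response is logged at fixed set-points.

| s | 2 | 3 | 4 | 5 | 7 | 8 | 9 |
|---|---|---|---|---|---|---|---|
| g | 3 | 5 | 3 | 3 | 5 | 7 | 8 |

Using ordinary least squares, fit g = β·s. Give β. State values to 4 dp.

Compute the Gram sums: Σs·s = 248.
For Mᵀg: Σs·g = 211.
Hence β = 211 / 248 ≈ 0.850806.

β = 0.8508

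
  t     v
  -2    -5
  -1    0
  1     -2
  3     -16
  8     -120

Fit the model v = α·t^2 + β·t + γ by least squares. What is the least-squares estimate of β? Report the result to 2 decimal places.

β = -0.48

Forming XᵀX = [[4195, 531, 79]; [531, 79, 9]; [79, 9, 5]] and Xᵀv = [-7846, -1000, -143]ᵀ gives XᵀX·[α, β, γ]ᵀ = Xᵀv.
Inverting the 3×3 Gram matrix, [α, β, γ]ᵀ = [-155289/84734, -40559/84734, 51590/42367]ᵀ.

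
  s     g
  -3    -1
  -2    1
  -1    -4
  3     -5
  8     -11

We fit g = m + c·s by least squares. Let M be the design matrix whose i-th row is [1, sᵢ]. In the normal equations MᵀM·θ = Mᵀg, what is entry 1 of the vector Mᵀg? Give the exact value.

-20

Entry 1 ↔ basis 1, so (Mᵀg)_{1} = Σᵢ gᵢ = (1)·(-1) + (1)·(1) + (1)·(-4) + (1)·(-5) + (1)·(-11) = -20.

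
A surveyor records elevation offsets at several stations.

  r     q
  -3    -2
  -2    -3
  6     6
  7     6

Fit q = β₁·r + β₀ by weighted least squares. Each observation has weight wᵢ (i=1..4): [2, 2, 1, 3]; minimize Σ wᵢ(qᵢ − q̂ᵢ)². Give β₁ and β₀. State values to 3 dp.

β₁ = 0.904, β₀ = -0.171

Forming XᵀWX = [[209, 17]; [17, 8]] and XᵀWq = [186, 14]ᵀ gives XᵀWX·[β₁, β₀]ᵀ = XᵀWq.
Δ = 209·8 − 17² = 1383.
β₁ = (186·8 − 17·14)/1383 = 1250/1383; β₀ = (209·14 − 17·186)/1383 = -236/1383.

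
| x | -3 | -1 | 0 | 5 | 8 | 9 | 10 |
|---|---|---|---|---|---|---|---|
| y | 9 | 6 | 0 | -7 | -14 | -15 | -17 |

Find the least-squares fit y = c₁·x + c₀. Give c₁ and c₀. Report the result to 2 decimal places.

Compute the Gram sums: Σx·x = 280, Σx = 28, Σ1 = 7.
Moment sums: Σx·y = -485, Σy = -38.
MᵀM·[c₁, c₀]ᵀ = Mᵀy becomes [[280, 28]; [28, 7]]·[c₁, c₀]ᵀ = [-485, -38]ᵀ.
Eliminating c₀: 7·(row 1) − 28·(row 2) gives 1176·c₁ = 7·(-485) − 28·(-38) = -2331, so c₁ = -111/56.
Then c₀ = ((-38) − 28·(-111/56))/7 = 5/2.

c₁ = -1.98, c₀ = 2.50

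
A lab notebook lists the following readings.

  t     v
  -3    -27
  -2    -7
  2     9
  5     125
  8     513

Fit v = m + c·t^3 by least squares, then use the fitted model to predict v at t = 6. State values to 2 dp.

v̂ = 216.67

Entries of XᵀX: Σ1 = 5, Σt^3 = 610, Σt^3·t^3 = 278626.
And Σv = 613, Σt^3·v = 279138.
Eliminating c: 278626·(row 1) − 610·(row 2) gives 1021030·m = 278626·613 − 610·279138 = 523558, so m = 261779/510515.
Then c = (279138 − 610·(261779/510515))/278626 = 102176/102103.
At t = 6: v̂ = (261779/510515)·(1) + (102176/102103)·(216) = 110611859/510515.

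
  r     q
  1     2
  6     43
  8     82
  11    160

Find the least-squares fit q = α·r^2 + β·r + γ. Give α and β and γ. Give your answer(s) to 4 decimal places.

Forming MᵀM = [[20034, 2060, 222]; [2060, 222, 26]; [222, 26, 4]] and Mᵀq = [26158, 2676, 287]ᵀ gives MᵀM·[α, β, γ]ᵀ = Mᵀq.
Solving the 3×3 system (Gaussian elimination) gives α = 8417/5620, β = -12043/5620, γ = 14371/5620.

α = 1.4977, β = -2.1429, γ = 2.5571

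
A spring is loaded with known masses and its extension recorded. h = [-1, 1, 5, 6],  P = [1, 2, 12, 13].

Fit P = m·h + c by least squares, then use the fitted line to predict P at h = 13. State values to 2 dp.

Entries of AᵀA: Σh·h = 63, Σh = 11, Σ1 = 4.
Right-hand side: Σh·P = 139, ΣP = 28.
So AᵀA·[m, c]ᵀ = AᵀP: [[63, 11]; [11, 4]]·[m, c]ᵀ = [139, 28]ᵀ.
Δ = 63·4 − 11² = 131.
m = (139·4 − 11·28)/131 = 248/131; c = (63·28 − 11·139)/131 = 235/131.
At h = 13: P̂ = (248/131)·(13) + (235/131)·(1) = 3459/131.

P̂ = 26.40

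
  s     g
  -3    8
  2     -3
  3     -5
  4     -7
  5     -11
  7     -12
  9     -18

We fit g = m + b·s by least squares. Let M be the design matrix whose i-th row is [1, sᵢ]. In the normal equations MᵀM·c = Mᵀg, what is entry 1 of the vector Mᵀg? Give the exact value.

Entry 1 ↔ basis 1, so (Mᵀg)_{1} = Σᵢ gᵢ = (1)·(8) + (1)·(-3) + (1)·(-5) + (1)·(-7) + (1)·(-11) + (1)·(-12) + (1)·(-18) = -48.

-48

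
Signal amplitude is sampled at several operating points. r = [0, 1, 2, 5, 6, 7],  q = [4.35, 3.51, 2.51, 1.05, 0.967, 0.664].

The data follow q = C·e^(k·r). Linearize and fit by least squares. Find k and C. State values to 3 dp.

Let Y = ln q. Fitting Y = k·r + ln C by least squares:
Σr = 21.0000, Σ(r)² = 115.0000, Σln q = 3.2518, Σr·ln q = 0.2725.
Equations: 115.0000·k + 21.0000·ln C = 0.2725;  21.0000·k + 6·ln C = 3.2518.
Slope k = (n·Σr·ln q − Σr·Σln q)/(n·Σ(r)² − (Σr)²) = (6·0.2725 − 21.0000·3.2518)/249.0000 = -0.26769; ln C = (Σln q − k·Σr)/n = 1.47887, so C = exp(1.47887) = 4.38799.

k = -0.268, C = 4.388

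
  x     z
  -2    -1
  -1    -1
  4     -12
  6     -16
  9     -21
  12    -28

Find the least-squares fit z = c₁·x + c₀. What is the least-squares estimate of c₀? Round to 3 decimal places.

c₀ = -3.998

Entries of AᵀA: Σx·x = 282, Σx = 28, Σ1 = 6.
Right-hand side: Σx·z = -666, Σz = -79.
Determinant 282·6 − 28² = 908.
c₁ = ((-666)·6 − 28·(-79))/908 = -446/227; c₀ = (282·(-79) − 28·(-666))/908 = -1815/454.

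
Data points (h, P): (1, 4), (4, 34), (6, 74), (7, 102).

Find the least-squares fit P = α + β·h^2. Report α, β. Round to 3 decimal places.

With design matrix A, AᵀA = [[4, 102]; [102, 3954]] and AᵀP = [214, 8210]ᵀ.
Eliminating β: 3954·(row 1) − 102·(row 2) gives 5412·α = 3954·214 − 102·8210 = 8736, so α = 728/451.
Then β = (8210 − 102·(728/451))/3954 = 2753/1353.

α = 1.614, β = 2.035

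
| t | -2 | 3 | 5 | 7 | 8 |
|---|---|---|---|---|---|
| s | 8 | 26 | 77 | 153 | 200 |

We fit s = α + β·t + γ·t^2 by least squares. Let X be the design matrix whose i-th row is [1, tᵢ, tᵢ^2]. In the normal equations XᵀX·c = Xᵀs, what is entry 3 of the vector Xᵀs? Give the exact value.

22488

Entry 3 ↔ basis t^2, so (Xᵀs)_{3} = Σᵢ (t^2)·sᵢ = (4)·(8) + (9)·(26) + (25)·(77) + (49)·(153) + (64)·(200) = 22488.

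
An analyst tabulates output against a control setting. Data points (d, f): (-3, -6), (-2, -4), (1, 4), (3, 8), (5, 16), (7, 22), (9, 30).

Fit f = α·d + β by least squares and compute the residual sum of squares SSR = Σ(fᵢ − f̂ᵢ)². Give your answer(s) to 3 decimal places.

Compute the Gram sums: Σd·d = 178, Σd = 20, Σ1 = 7.
For Mᵀf: Σd·f = 558, Σf = 70.
So MᵀM·[α, β]ᵀ = Mᵀf: [[178, 20]; [20, 7]]·[α, β]ᵀ = [558, 70]ᵀ.
Determinant 178·7 − 20² = 846.
α = (558·7 − 20·70)/846 = 1253/423; β = (178·70 − 20·558)/846 = 650/423.
Residuals: 571/423, 164/423, -211/423, -1025/423, -49/141, -115/423, 763/423; SSR = 4882/423.

SSR = 11.541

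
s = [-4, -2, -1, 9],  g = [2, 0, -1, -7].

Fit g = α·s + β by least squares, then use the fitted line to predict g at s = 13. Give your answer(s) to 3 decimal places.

ĝ = -9.792

Entries of AᵀA: Σs·s = 102, Σs = 2, Σ1 = 4.
Right-hand side: Σs·g = -70, Σg = -6.
AᵀA·[α, β]ᵀ = Aᵀg becomes [[102, 2]; [2, 4]]·[α, β]ᵀ = [-70, -6]ᵀ.
Determinant 102·4 − 2² = 404.
α = ((-70)·4 − 2·(-6))/404 = -67/101; β = (102·(-6) − 2·(-70))/404 = -118/101.
At s = 13: ĝ = (-67/101)·(13) + (-118/101)·(1) = -989/101.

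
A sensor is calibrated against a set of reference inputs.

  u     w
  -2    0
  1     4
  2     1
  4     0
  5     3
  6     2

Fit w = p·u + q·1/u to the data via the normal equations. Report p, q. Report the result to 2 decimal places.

p = 0.20, q = 2.58

The normal system MᵀM·[p, q]ᵀ = Mᵀw is [[86, 6]; [6, 5869/3600]]·[p, q]ᵀ = [33, 163/30]ᵀ.
Eliminating q: (5869/3600)·(row 1) − 6·(row 2) gives (187567/1800)·p = (5869/3600)·33 − 6·(163/30) = 25439/1200, so p = 76317/375134.
Then q = ((163/30) − 6·(76317/375134))/(5869/3600) = 484680/187567.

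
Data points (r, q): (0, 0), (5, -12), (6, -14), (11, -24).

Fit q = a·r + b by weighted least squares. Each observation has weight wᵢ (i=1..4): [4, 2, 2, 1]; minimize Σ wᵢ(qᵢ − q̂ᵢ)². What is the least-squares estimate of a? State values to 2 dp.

The normal equations are: 243·a + 33·b = -552;  33·a + 9·b = -76.
(Σwᵢ·r·r = 243, Σwᵢ·r = 33, Σwᵢ·1 = 9, Σwᵢ·r·q = -552, Σwᵢ·q = -76.)
Determinant 243·9 − 33² = 1098.
a = ((-552)·9 − 33·(-76))/1098 = -410/183; b = (243·(-76) − 33·(-552))/1098 = -14/61.

a = -2.24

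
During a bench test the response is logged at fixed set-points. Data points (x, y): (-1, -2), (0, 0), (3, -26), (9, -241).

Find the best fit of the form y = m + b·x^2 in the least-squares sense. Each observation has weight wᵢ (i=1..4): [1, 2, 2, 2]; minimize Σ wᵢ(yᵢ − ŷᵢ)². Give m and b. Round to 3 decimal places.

m = 0.513, b = -2.981

The normal equations are: 7·m + 181·b = -536;  181·m + 13285·b = -39512.
Δ = 7·13285 − 181² = 60234.
m = ((-536)·13285 − 181·(-39512))/60234 = 5152/10039; b = (7·(-39512) − 181·(-536))/60234 = -29928/10039.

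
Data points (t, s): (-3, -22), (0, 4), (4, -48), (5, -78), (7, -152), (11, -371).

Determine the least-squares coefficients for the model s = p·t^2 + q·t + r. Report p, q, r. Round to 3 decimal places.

XᵀX·[p, q, r]ᵀ = Xᵀs reads: 18004·p + 1836·q + 220·r = -55255;  1836·p + 220·q + 24·r = -5661;  220·p + 24·q + 6·r = -667.
(Σt^2·t^2 = 18004, Σt^2·t = 1836, Σt^2 = 220, Σt·t = 220, Σt = 24, Σ1 = 6, Σt^2·s = -55255, Σt·s = -5661, Σs = -667.)
Row-reducing yields p = -89783/29840, q = -28053/29840, r = 43521/14920.

p = -3.009, q = -0.940, r = 2.917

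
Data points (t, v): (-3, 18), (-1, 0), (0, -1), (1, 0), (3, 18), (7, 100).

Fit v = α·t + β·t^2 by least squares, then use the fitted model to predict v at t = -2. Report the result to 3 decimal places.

Entries of XᵀX: Σt·t = 69, Σt·t^2 = 343, Σt^2·t^2 = 2565.
Right-hand side: Σt·v = 700, Σt^2·v = 5224.
So XᵀX·[α, β]ᵀ = Xᵀv: [[69, 343]; [343, 2565]]·[α, β]ᵀ = [700, 5224]ᵀ.
Δ = 69·2565 − 343² = 59336.
α = (700·2565 − 343·5224)/59336 = 917/14834; β = (69·5224 − 343·700)/59336 = 30089/14834.
At t = -2: v̂ = (917/14834)·(-2) + (30089/14834)·(4) = 59261/7417.

v̂ = 7.990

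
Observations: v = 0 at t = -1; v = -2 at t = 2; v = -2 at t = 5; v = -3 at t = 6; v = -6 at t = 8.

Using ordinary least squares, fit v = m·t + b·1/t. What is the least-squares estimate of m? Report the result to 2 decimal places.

m = -0.63

The normal equations are: 130·m + 5·b = -80;  5·m + (19201/14400)·b = -53/20.
(Σt·t = 130, Σt·1/t = 5, Σ1/t·1/t = 19201/14400, Σt·v = -80, Σ1/t·v = -53/20.)
Δ = 130·(19201/14400) − 5² = 213613/1440.
m = ((-80)·(19201/14400) − 5·(-53/20))/(213613/1440) = -134528/213613; b = (130·(-53/20) − 5·(-80))/(213613/1440) = 79920/213613.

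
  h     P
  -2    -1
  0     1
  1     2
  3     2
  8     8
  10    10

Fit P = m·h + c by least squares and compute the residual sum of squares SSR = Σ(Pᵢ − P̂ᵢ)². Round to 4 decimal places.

AᵀA·[m, c]ᵀ = AᵀP reads: 178·m + 20·c = 174;  20·m + 6·c = 22.
Determinant 178·6 − 20² = 668.
m = (174·6 − 20·22)/668 = 151/167; c = (178·22 − 20·174)/668 = 109/167.
Residuals: 26/167, 58/167, 74/167, -228/167, 19/167, 51/167; SSR = 386/167.

SSR = 2.3114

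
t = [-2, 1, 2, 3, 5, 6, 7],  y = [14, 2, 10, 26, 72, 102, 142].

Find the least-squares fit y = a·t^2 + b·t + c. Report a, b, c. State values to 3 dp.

a = 2.995, b = -0.784, c = 0.271

With design matrix X, XᵀX = [[4436, 712, 128]; [712, 128, 22]; [128, 22, 7]] and Xᵀy = [12762, 2038, 368]ᵀ.
Solving the 3×3 system (Gaussian elimination) gives a = 71825/23982, b = -18805/23982, c = 1083/3997.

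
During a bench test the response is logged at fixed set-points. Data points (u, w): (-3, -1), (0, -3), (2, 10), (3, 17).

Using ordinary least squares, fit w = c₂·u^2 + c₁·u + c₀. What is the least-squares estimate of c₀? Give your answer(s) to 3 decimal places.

c₀ = -2.280

The normal equations are: 178·c₂ + 8·c₁ + 22·c₀ = 184;  8·c₂ + 22·c₁ + 2·c₀ = 74;  22·c₂ + 2·c₁ + 4·c₀ = 23.
Solving the 3×3 system (Gaussian elimination) gives c₂ = 155/132, c₁ = 415/132, c₀ = -301/132.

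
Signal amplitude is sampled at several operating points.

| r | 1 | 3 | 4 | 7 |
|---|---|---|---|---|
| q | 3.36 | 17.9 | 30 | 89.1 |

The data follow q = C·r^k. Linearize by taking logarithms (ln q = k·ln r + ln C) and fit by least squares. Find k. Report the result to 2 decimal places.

k = 1.67

Linearized form: ln q = k·ln r + ln C. From the 4 transformed points,
AᵀA = [[6.9153, 4.4308]; [4.4308, 4]], rhs = [16.6210, 11.9877]ᵀ  (here Σln r = 4.4308, Σ(ln r)² = 6.9153, Σln q = 11.9877, Σln r·ln q = 16.6210).
Δ = 6.9153·4 − (4.4308)² = 8.0292; k = (16.6210·4 − 4.4308·11.9877)/8.0292 = 1.66502, ln C = (6.9153·11.9877 − 4.4308·16.6210)/8.0292 = 1.15258.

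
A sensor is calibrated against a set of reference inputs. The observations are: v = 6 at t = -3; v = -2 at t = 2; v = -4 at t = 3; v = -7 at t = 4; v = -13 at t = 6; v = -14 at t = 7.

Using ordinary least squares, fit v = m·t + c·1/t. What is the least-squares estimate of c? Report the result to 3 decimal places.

Normal-equation sums: Σt·t = 123, Σt·1/t = 6, Σ1/t·1/t = 457/784.
And Σt·v = -238, Σ1/t·v = -41/4.
Eliminating c: (457/784)·(row 1) − 6·(row 2) gives (27987/784)·m = (457/784)·(-238) − 6·(-41/4) = -4325/56, so m = -60550/27987.
Then c = ((-41/4) − 6·(-60550/27987))/(457/784) = 43708/9329.

c = 4.685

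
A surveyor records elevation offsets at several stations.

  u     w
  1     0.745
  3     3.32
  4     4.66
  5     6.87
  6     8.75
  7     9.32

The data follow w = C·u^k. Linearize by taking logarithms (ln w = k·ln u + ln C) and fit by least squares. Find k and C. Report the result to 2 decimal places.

Let Y = ln w. Fitting Y = k·ln u + ln C by least squares:
AᵀA = [[12.7160, 7.8320]; [7.8320, 6]], rhs = [14.7835, 8.7730]ᵀ  (here Σln u = 7.8320, Σ(ln u)² = 12.7160, Σln w = 8.7730, Σln u·ln w = 14.7835).
Δ = 12.7160·6 − (7.8320)² = 14.9557; k = (14.7835·6 − 7.8320·8.7730)/14.9557 = 1.33667, ln C = (12.7160·8.7730 − 7.8320·14.7835)/14.9557 = -0.28263, so C = exp(-0.28263) = 0.75380.

k = 1.34, C = 0.75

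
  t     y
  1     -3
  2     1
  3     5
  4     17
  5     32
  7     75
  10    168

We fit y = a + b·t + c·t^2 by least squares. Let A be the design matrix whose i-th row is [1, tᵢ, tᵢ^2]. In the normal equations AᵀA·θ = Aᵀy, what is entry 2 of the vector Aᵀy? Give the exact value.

Entry 2 ↔ basis t, so (Aᵀy)_{2} = Σᵢ (t)·yᵢ = (1)·(-3) + (2)·(1) + (3)·(5) + (4)·(17) + (5)·(32) + (7)·(75) + (10)·(168) = 2447.

2447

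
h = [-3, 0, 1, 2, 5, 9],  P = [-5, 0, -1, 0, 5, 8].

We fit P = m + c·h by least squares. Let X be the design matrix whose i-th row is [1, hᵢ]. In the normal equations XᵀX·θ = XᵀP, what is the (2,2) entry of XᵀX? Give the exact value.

Row 2 ↔ basis h, column 2 ↔ basis h, so (XᵀX)_{2,2} = Σᵢ (h)·(h) = (-3)·(-3) + (0)·(0) + (1)·(1) + (2)·(2) + (5)·(5) + (9)·(9) = 120.

120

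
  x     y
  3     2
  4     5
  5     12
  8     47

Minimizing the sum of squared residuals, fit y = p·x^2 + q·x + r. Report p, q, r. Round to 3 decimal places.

Setting ∂/∂p … = 0 gives: 5058·p + 728·q + 114·r = 3406;  728·p + 114·q + 20·r = 462;  114·p + 20·q + 4·r = 66.
(Σx^2·x^2 = 5058, Σx^2·x = 728, Σx^2 = 114, Σx·x = 114, Σx = 20, Σ1 = 4, Σx^2·y = 3406, Σx·y = 462, Σy = 66.)
Row-reducing yields p = 247/181, q = -1081/181, r = 1352/181.

p = 1.365, q = -5.972, r = 7.470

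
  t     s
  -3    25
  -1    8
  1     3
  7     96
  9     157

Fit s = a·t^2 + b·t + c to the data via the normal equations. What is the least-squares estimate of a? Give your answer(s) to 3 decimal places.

Entries of AᵀA: Σt^2·t^2 = 9045, Σt^2·t = 1045, Σt^2 = 141, Σt·t = 141, Σt = 13, Σ1 = 5.
Right-hand side: Σt^2·s = 17657, Σt·s = 2005, Σs = 289.
AᵀA·[a, b, c]ᵀ = Aᵀs becomes [[9045, 1045, 141]; [1045, 141, 13]; [141, 13, 5]]·[a, b, c]ᵀ = [17657, 2005, 289]ᵀ.
Row-reducing yields a = 6591/3248, b = -233/203, c = 11561/3248.

a = 2.029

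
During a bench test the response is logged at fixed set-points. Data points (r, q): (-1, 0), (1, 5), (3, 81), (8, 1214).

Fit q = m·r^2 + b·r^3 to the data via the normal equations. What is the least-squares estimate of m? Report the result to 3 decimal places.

m = 2.984

From the data, Σr^2·r^2 = 4179, Σr^2·r^3 = 33011, Σr^3·r^3 = 262875.
And Σr^2·q = 78430, Σr^3·q = 623760.
AᵀA·[m, b]ᵀ = Aᵀq becomes [[4179, 33011]; [33011, 262875]]·[m, b]ᵀ = [78430, 623760]ᵀ.
Δ = 4179·262875 − 33011² = 8828504.
m = (78430·262875 − 33011·623760)/8828504 = 572715/191924; b = (4179·623760 − 33011·78430)/8828504 = 383485/191924.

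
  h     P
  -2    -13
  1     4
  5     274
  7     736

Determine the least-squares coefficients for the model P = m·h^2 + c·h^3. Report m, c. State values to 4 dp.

m = 0.8230, c = 2.0281

The normal equations are: 3043·m + 19901·c = 42866;  19901·m + 133339·c = 286806.
Δ = 3043·133339 − 19901² = 9700776.
m = (42866·133339 − 19901·286806)/9700776 = 997921/1212597; c = (3043·286806 − 19901·42866)/9700776 = 2459299/1212597.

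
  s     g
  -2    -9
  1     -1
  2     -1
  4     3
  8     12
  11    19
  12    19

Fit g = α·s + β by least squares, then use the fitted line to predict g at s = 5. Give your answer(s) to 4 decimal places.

Entries of XᵀX: Σs·s = 354, Σs = 36, Σ1 = 7.
And Σs·g = 560, Σg = 42.
XᵀX·[α, β]ᵀ = Xᵀg becomes [[354, 36]; [36, 7]]·[α, β]ᵀ = [560, 42]ᵀ.
Δ = 354·7 − 36² = 1182.
α = (560·7 − 36·42)/1182 = 1204/591; β = (354·42 − 36·560)/1182 = -882/197.
At s = 5: ĝ = (1204/591)·(5) + (-882/197)·(1) = 3374/591.

ĝ = 5.7090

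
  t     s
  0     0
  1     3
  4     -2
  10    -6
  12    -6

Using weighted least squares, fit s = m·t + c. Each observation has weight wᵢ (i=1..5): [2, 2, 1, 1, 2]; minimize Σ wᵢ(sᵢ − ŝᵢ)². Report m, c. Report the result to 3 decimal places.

m = -0.660, c = 1.551

Sums needed: Σwᵢ·t·t = 406, Σwᵢ·t = 40, Σwᵢ·1 = 8.
Moment sums: Σwᵢ·t·s = -206, Σwᵢ·s = -14.
Determinant 406·8 − 40² = 1648.
m = ((-206)·8 − 40·(-14))/1648 = -68/103; c = (406·(-14) − 40·(-206))/1648 = 639/412.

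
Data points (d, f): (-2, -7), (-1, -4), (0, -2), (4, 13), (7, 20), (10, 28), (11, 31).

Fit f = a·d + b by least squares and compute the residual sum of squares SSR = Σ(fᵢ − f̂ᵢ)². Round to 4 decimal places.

Forming MᵀM = [[291, 29]; [29, 7]] and Mᵀf = [831, 79]ᵀ gives MᵀM·[a, b]ᵀ = Mᵀf.
Determinant 291·7 − 29² = 1196.
a = (831·7 − 29·79)/1196 = 1763/598; b = (291·79 − 29·831)/1196 = -555/598.
Residuals: -105/598, -37/299, -641/598, 1277/598, 87/299, -331/598, -150/299; SSR = 1913/299.

SSR = 6.3980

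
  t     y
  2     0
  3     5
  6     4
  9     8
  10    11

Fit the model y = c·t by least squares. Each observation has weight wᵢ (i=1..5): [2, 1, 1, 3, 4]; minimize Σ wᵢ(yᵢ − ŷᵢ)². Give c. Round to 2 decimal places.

Entries of AᵀWA: Σwᵢ·t·t = 696.
Right-hand side: Σwᵢ·t·y = 695.
Normal equations: [[696]]·[c]ᵀ = [695]ᵀ.
Hence c = 695 / 696 ≈ 0.998563.

c = 1.00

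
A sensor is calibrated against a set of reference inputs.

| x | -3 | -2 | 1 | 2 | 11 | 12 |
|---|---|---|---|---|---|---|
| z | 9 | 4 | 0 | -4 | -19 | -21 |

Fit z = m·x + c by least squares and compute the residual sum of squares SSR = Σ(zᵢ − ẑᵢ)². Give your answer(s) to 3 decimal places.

With design matrix A, AᵀA = [[283, 21]; [21, 6]] and Aᵀz = [-504, -31]ᵀ.
Δ = 283·6 − 21² = 1257.
m = ((-504)·6 − 21·(-31))/1257 = -791/419; c = (283·(-31) − 21·(-504))/1257 = 1811/1257.
Residuals: 2383/1257, -1529/1257, 562/1257, -2093/1257, 409/1257, 268/1257; SSR = 10304/1257.

SSR = 8.197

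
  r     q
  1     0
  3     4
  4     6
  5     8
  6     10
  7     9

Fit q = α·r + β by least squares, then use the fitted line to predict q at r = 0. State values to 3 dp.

q̂ = -1.014

Sums needed: Σr·r = 136, Σr = 26, Σ1 = 6.
For Xᵀq: Σr·q = 199, Σq = 37.
Δ = 136·6 − 26² = 140.
α = (199·6 − 26·37)/140 = 58/35; β = (136·37 − 26·199)/140 = -71/70.
At r = 0: q̂ = (58/35)·(0) + (-71/70)·(1) = -71/70.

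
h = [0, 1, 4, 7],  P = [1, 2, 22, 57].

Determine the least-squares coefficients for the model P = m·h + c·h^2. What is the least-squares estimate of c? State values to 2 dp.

Normal-equation sums: Σh·h = 66, Σh·h^2 = 408, Σh^2·h^2 = 2658.
Right-hand side: Σh·P = 489, Σh^2·P = 3147.
Normal equations: [[66, 408]; [408, 2658]]·[m, c]ᵀ = [489, 3147]ᵀ.
Eliminating c: 2658·(row 1) − 408·(row 2) gives 8964·m = 2658·489 − 408·3147 = 15786, so m = 877/498.
Then c = (3147 − 408·(877/498))/2658 = 455/498.

c = 0.91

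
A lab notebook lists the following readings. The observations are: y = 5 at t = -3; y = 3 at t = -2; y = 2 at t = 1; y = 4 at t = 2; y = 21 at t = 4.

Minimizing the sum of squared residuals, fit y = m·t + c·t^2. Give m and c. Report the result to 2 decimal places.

m = 1.02, c = 1.01

Compute the Gram sums: Σt·t = 34, Σt·t^2 = 38, Σt^2·t^2 = 370.
And Σt·y = 73, Σt^2·y = 411.
So AᵀA·[m, c]ᵀ = Aᵀy: [[34, 38]; [38, 370]]·[m, c]ᵀ = [73, 411]ᵀ.
det = 34·370 − 38² = 11136.
m = (73·370 − 38·411)/11136 = 89/87; c = (34·411 − 38·73)/11136 = 175/174.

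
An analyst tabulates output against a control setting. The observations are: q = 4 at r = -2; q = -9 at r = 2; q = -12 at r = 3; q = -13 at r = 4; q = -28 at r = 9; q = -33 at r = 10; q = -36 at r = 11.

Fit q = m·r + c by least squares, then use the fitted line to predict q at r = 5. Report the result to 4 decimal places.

MᵀM·[m, c]ᵀ = Mᵀq reads: 335·m + 37·c = -1092;  37·m + 7·c = -127.
Eliminating c: 7·(row 1) − 37·(row 2) gives 976·m = 7·(-1092) − 37·(-127) = -2945, so m = -2945/976.
Then c = ((-127) − 37·(-2945/976))/7 = -2141/976.
At r = 5: q̂ = (-2945/976)·(5) + (-2141/976)·(1) = -8433/488.

q̂ = -17.2807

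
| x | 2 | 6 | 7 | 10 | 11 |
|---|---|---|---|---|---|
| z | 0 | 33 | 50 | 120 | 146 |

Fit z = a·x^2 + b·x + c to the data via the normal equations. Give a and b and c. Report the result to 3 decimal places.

Compute the Gram sums: Σx^2·x^2 = 28354, Σx^2·x = 2898, Σx^2 = 310, Σx·x = 310, Σx = 36, Σ1 = 5.
And Σx^2·z = 33304, Σx·z = 3354, Σz = 349.
AᵀA·[a, b, c]ᵀ = Aᵀz becomes [[28354, 2898, 310]; [2898, 310, 36]; [310, 36, 5]]·[a, b, c]ᵀ = [33304, 3354, 349]ᵀ.
Inverting the 3×3 Gram matrix, [a, b, c]ᵀ = [10123/6391, -26886/6391, 1095/581]ᵀ.

a = 1.584, b = -4.207, c = 1.885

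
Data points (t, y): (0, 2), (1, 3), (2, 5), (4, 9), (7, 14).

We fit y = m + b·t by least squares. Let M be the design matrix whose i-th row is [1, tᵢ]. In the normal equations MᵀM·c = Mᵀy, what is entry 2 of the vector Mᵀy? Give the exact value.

147

Entry 2 ↔ basis t, so (Mᵀy)_{2} = Σᵢ (t)·yᵢ = (0)·(2) + (1)·(3) + (2)·(5) + (4)·(9) + (7)·(14) = 147.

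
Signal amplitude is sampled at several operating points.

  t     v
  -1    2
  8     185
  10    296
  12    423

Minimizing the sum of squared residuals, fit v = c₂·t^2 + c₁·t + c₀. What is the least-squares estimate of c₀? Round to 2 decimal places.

Compute the Gram sums: Σt^2·t^2 = 34833, Σt^2·t = 3239, Σt^2 = 309, Σt·t = 309, Σt = 29, Σ1 = 4.
For Xᵀv: Σt^2·v = 102354, Σt·v = 9514, Σv = 906.
Normal equations: [[34833, 3239, 309]; [3239, 309, 29]; [309, 29, 4]]·[c₂, c₁, c₀]ᵀ = [102354, 9514, 906]ᵀ.
Solving the 3×3 system (Gaussian elimination) gives c₂ = 50855/17014, c₁ = -729/1810, c₀ = -62991/42535.

c₀ = -1.48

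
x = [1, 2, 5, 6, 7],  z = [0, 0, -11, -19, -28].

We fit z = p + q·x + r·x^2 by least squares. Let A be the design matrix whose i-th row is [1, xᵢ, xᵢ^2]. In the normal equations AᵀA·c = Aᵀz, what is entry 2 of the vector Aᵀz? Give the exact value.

Entry 2 ↔ basis x, so (Aᵀz)_{2} = Σᵢ (x)·zᵢ = (1)·(0) + (2)·(0) + (5)·(-11) + (6)·(-19) + (7)·(-28) = -365.

-365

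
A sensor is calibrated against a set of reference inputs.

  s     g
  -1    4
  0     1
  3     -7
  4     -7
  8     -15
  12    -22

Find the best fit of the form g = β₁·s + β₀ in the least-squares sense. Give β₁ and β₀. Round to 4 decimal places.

β₁ = -1.9588, β₀ = 0.8214

With design matrix M, MᵀM = [[234, 26]; [26, 6]] and Mᵀg = [-437, -46]ᵀ.
Δ = 234·6 − 26² = 728.
β₁ = ((-437)·6 − 26·(-46))/728 = -713/364; β₀ = (234·(-46) − 26·(-437))/728 = 23/28.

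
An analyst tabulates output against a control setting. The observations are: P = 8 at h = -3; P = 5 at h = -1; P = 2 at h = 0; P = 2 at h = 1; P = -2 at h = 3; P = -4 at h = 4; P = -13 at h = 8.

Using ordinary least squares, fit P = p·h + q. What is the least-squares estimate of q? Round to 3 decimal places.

q = 2.942

Setting ∂/∂p … = 0 gives: 100·p + 12·q = -153;  12·p + 7·q = -2.
Determinant 100·7 − 12² = 556.
p = ((-153)·7 − 12·(-2))/556 = -1047/556; q = (100·(-2) − 12·(-153))/556 = 409/139.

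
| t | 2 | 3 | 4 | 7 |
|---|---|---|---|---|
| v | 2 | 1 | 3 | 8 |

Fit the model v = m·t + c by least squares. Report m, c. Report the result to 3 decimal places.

Normal-equation sums: Σt·t = 78, Σt = 16, Σ1 = 4.
Right-hand side: Σt·v = 75, Σv = 14.
XᵀX·[m, c]ᵀ = Xᵀv becomes [[78, 16]; [16, 4]]·[m, c]ᵀ = [75, 14]ᵀ.
Eliminating c: 4·(row 1) − 16·(row 2) gives 56·m = 4·75 − 16·14 = 76, so m = 19/14.
Then c = (14 − 16·(19/14))/4 = -27/14.

m = 1.357, c = -1.929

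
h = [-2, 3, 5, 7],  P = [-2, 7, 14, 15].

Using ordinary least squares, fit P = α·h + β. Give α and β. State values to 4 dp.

α = 2.0000, β = 2.0000

The normal equations are: 87·α + 13·β = 200;  13·α + 4·β = 34.
Eliminating β: 4·(row 1) − 13·(row 2) gives 179·α = 4·200 − 13·34 = 358, so α = 2.
Then β = (34 − 13·2)/4 = 2.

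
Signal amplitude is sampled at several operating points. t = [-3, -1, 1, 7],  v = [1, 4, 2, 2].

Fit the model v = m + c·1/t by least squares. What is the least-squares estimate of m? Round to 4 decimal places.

m = 2.2137

Setting ∂/∂m … = 0 gives: 4·m + (-4/21)·c = 9;  (-4/21)·m + (940/441)·c = -43/21.
Determinant 4·(940/441) − (-4/21)² = 416/49.
m = (9·(940/441) − (-4/21)·(-43/21))/(416/49) = 259/117; c = (4·(-43/21) − (-4/21)·9)/(416/49) = -119/156.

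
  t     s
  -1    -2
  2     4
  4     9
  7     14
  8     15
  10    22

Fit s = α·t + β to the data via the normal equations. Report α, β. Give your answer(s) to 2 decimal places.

With design matrix X, XᵀX = [[234, 30]; [30, 6]] and Xᵀs = [484, 62]ᵀ.
Eliminating β: 6·(row 1) − 30·(row 2) gives 504·α = 6·484 − 30·62 = 1044, so α = 29/14.
Then β = (62 − 30·(29/14))/6 = -1/42.

α = 2.07, β = -0.02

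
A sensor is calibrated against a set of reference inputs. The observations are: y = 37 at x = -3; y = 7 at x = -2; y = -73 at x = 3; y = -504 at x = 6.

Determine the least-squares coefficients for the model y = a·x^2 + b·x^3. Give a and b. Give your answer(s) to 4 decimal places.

Forming AᵀA = [[1474, 7744]; [7744, 48178]] and Aᵀy = [-18440, -111890]ᵀ gives AᵀA·[a, b]ᵀ = Aᵀy.
Δ = 1474·48178 − 7744² = 11044836.
a = ((-18440)·48178 − 7744·(-111890))/11044836 = -203020/102267; b = (1474·(-111890) − 7744·(-18440))/11044836 = -18625/9297.

a = -1.9852, b = -2.0033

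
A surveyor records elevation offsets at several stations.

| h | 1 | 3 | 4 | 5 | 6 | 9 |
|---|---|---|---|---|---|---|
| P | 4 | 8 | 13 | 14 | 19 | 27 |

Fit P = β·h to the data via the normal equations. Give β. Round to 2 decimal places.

The normal system XᵀX·[β]ᵀ = XᵀP is [[168]]·[β]ᵀ = [507]ᵀ.
Hence β = 507 / 168 ≈ 3.01786.

β = 3.02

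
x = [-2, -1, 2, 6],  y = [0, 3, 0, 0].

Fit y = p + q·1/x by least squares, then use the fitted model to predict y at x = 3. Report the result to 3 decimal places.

Setting ∂/∂p … = 0 gives: 4·p + (-5/6)·q = 3;  (-5/6)·p + (55/36)·q = -3.
(Σ1 = 4, Σ1/x = -5/6, Σ1/x·1/x = 55/36, Σy = 3, Σ1/x·y = -3.)
Eliminating q: (55/36)·(row 1) − (-5/6)·(row 2) gives (65/12)·p = (55/36)·3 − (-5/6)·(-3) = 25/12, so p = 5/13.
Then q = ((-3) − (-5/6)·(5/13))/(55/36) = -114/65.
At x = 3: ŷ = (5/13)·(1) + (-114/65)·(1/3) = -1/5.

ŷ = -0.200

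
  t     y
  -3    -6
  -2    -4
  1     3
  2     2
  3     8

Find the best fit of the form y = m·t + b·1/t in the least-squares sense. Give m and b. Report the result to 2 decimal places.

m = 2.09, b = 0.14

Sums needed: Σt·t = 27, Σt·1/t = 5, Σ1/t·1/t = 31/18.
And Σt·y = 57, Σ1/t·y = 32/3.
Normal equations: [[27, 5]; [5, 31/18]]·[m, b]ᵀ = [57, 32/3]ᵀ.
det = 27·(31/18) − 5² = 43/2.
m = (57·(31/18) − 5·(32/3))/(43/2) = 269/129; b = (27·(32/3) − 5·57)/(43/2) = 6/43.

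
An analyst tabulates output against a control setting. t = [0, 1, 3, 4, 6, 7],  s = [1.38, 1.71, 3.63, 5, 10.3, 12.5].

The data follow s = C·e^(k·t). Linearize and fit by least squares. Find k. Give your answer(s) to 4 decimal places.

Let Y = ln s. Fitting Y = k·t + ln C by least squares:
XᵀX = [[111.0000, 21.0000]; [21.0000, 6]], rhs = [42.5149, 8.6151]ᵀ  (here Σt = 21.0000, Σ(t)² = 111.0000, Σln s = 8.6151, Σt·ln s = 42.5149).
Slope k = (n·Σt·ln s − Σt·Σln s)/(n·Σ(t)² − (Σt)²) = (6·42.5149 − 21.0000·8.6151)/225.0000 = 0.32965; ln C = (Σln s − k·Σt)/n = 0.28207.

k = 0.3297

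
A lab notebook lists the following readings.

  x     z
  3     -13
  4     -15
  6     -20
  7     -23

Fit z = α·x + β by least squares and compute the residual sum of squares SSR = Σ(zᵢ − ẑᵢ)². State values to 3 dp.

Forming MᵀM = [[110, 20]; [20, 4]] and Mᵀz = [-380, -71]ᵀ gives MᵀM·[α, β]ᵀ = Mᵀz.
Eliminating β: 4·(row 1) − 20·(row 2) gives 40·α = 4·(-380) − 20·(-71) = -100, so α = -5/2.
Then β = ((-71) − 20·(-5/2))/4 = -21/4.
Residuals: -1/4, 1/4, 1/4, -1/4; SSR = 1/4.

SSR = 0.250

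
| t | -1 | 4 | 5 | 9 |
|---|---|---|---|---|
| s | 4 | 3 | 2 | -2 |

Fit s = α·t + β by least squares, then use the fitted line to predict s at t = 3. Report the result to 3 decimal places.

From the data, Σt·t = 123, Σt = 17, Σ1 = 4.
And Σt·s = 0, Σs = 7.
AᵀA·[α, β]ᵀ = Aᵀs becomes [[123, 17]; [17, 4]]·[α, β]ᵀ = [0, 7]ᵀ.
Eliminating β: 4·(row 1) − 17·(row 2) gives 203·α = 4·0 − 17·7 = -119, so α = -17/29.
Then β = (7 − 17·(-17/29))/4 = 123/29.
At t = 3: ŝ = (-17/29)·(3) + (123/29)·(1) = 72/29.

ŝ = 2.483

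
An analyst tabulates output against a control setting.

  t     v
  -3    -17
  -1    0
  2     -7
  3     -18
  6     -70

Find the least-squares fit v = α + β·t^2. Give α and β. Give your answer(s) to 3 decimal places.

α = 0.955, β = -1.979

The normal system XᵀX·[α, β]ᵀ = Xᵀv is [[5, 59]; [59, 1475]]·[α, β]ᵀ = [-112, -2863]ᵀ.
Eliminating β: 1475·(row 1) − 59·(row 2) gives 3894·α = 1475·(-112) − 59·(-2863) = 3717, so α = 21/22.
Then β = ((-2863) − 59·(21/22))/1475 = -2569/1298.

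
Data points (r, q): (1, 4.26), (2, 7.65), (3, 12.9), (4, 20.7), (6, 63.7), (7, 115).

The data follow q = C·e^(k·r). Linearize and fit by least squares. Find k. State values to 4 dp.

k = 0.5428

With ln qᵢ as the transformed response and rᵢ as the regressor:
AᵀA = [[115.0000, 23.0000]; [23.0000, 6]], rhs = [83.4505, 17.9705]ᵀ  (here Σr = 23.0000, Σ(r)² = 115.0000, Σln q = 17.9705, Σr·ln q = 83.4505).
Slope k = (n·Σr·ln q − Σr·Σln q)/(n·Σ(r)² − (Σr)²) = (6·83.4505 − 23.0000·17.9705)/161.0000 = 0.54275; ln C = (Σln q − k·Σr)/n = 0.91453.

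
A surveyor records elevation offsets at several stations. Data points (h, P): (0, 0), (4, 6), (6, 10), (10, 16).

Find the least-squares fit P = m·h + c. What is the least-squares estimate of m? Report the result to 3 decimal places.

m = 1.615

Entries of XᵀX: Σh·h = 152, Σh = 20, Σ1 = 4.
Right-hand side: Σh·P = 244, ΣP = 32.
XᵀX·[m, c]ᵀ = XᵀP becomes [[152, 20]; [20, 4]]·[m, c]ᵀ = [244, 32]ᵀ.
Determinant 152·4 − 20² = 208.
m = (244·4 − 20·32)/208 = 21/13; c = (152·32 − 20·244)/208 = -1/13.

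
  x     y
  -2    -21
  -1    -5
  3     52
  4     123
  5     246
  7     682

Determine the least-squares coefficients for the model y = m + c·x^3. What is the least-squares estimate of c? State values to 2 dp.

c = 2.00

From the data, Σ1 = 6, Σx^3 = 550, Σx^3·x^3 = 138164.
Moment sums: Σy = 1077, Σx^3·y = 274125.
AᵀA·[m, c]ᵀ = Aᵀy becomes [[6, 550]; [550, 138164]]·[m, c]ᵀ = [1077, 274125]ᵀ.
Determinant 6·138164 − 550² = 526484.
m = (1077·138164 − 550·274125)/526484 = -983061/263242; c = (6·274125 − 550·1077)/526484 = 263100/131621.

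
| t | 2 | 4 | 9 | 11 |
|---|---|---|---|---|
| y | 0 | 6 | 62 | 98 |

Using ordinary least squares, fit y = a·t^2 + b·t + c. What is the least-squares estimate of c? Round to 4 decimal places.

Entries of XᵀX: Σt^2·t^2 = 21474, Σt^2·t = 2132, Σt^2 = 222, Σt·t = 222, Σt = 26, Σ1 = 4.
Right-hand side: Σt^2·y = 16976, Σt·y = 1660, Σy = 166.
XᵀX·[a, b, c]ᵀ = Xᵀy becomes [[21474, 2132, 222]; [2132, 222, 26]; [222, 26, 4]]·[a, b, c]ᵀ = [16976, 1660, 166]ᵀ.
Inverting the 3×3 Gram matrix, [a, b, c]ᵀ = [15/14, -2201/742, 977/742]ᵀ.

c = 1.3167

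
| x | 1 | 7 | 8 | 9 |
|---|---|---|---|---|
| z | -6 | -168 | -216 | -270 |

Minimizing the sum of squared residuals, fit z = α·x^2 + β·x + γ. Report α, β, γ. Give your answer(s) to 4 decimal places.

The normal system AᵀA·[α, β, γ]ᵀ = Aᵀz is [[13059, 1585, 195]; [1585, 195, 25]; [195, 25, 4]]·[α, β, γ]ᵀ = [-43932, -5340, -660]ᵀ.
Inverting the 3×3 Gram matrix, [α, β, γ]ᵀ = [-3, -3, 0]ᵀ.

α = -3.0000, β = -3.0000, γ = 0.0000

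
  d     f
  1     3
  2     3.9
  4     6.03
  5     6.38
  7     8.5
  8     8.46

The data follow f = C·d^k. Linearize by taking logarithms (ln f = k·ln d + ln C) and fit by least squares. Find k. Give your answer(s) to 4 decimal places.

With ln fᵢ as the transformed response and ln dᵢ as the regressor:
Σln d = 7.7142, Σ(ln d)² = 13.1032, Σln f = 10.3849, Σln d·ln f = 15.0214.
Equations: 13.1032·k + 7.7142·ln C = 15.0214;  7.7142·k + 6·ln C = 10.3849.
Slope k = (n·Σln d·ln f − Σln d·Σln f)/(n·Σ(ln d)² − (Σln d)²) = (6·15.0214 − 7.7142·10.3849)/19.1098 = 0.52418; ln C = (Σln f − k·Σln d)/n = 1.05688.

k = 0.5242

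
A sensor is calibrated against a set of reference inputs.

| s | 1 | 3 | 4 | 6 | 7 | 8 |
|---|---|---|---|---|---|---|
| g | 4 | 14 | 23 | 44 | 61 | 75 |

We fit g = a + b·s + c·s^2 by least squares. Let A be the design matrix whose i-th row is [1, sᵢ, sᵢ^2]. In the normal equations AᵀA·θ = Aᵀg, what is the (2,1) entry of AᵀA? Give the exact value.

Row 2 ↔ basis s, column 1 ↔ basis 1, so (AᵀA)_{2,1} = Σᵢ s = (1)·(1) + (3)·(1) + (4)·(1) + (6)·(1) + (7)·(1) + (8)·(1) = 29.

29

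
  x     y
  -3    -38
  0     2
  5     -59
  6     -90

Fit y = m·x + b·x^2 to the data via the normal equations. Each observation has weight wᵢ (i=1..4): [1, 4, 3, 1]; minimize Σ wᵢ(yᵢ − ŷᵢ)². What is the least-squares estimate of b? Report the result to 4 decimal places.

Sums needed: Σwᵢ·x·x = 120, Σwᵢ·x·x^2 = 564, Σwᵢ·x^2·x^2 = 3252.
Moment sums: Σwᵢ·x·y = -1311, Σwᵢ·x^2·y = -8007.
Normal equations: [[120, 564]; [564, 3252]]·[m, b]ᵀ = [-1311, -8007]ᵀ.
det = 120·3252 − 564² = 72144.
m = ((-1311)·3252 − 564·(-8007))/72144 = 1754/501; b = (120·(-8007) − 564·(-1311))/72144 = -6151/2004.

b = -3.0694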